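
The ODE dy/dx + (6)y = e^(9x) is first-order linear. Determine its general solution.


P(x) = 6 ⇒ μ = e^(6x).
(μ y)' = e^(15x) ⇒ μ y = e^(15x)/15 + C.
Divide by μ: y = (1/15)e^(9x) + Ce^(-6x).


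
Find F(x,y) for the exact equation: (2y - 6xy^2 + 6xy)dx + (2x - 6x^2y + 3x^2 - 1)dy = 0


Check exactness: ∂M/∂y = 2 - 12xy + 6x and ∂N/∂x = 2 - 12xy + 6x; equal, so the equation is exact.
Integrate M with respect to x (treating y as constant): ∫M dx = 2xy - 3x^2y^2 + 3x^2y + h(y).
Differentiate w.r.t. y and set equal to N: the x-dependent terms already match, leaving h'(y) = -1. Integrate: h(y) = -y.
So F(x,y) = 2xy - 3x^2y^2 + 3x^2y - y.
General solution: 2xy - 3x^2y^2 + 3x^2y - y = C.


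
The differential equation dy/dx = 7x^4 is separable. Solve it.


Integrate both sides with respect to x: y = ∫ 7x^4 dx = (7/5)x^5 + C.


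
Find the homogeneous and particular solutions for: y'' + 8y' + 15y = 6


Characteristic roots of r² + 8r + 15 = 0 are -5, -3.
y_h = C₁e^(-5x) + C₂e^(-3x).
Constant forcing; try y_p = A. Then 15A = 6 ⇒ A = 2/5.
General solution: y = C₁e^(-5x) + C₂e^(-3x) + 2/5.


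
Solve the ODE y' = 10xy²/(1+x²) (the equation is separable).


Separate: dy/y² = 10x/(1+x²) dx.
Integrate LHS: ∫ dy/y² = -1/y.
Integrate RHS via u = 1+x²: 5ln(1+x²) + C.
Result: -1/y = 5ln(1+x²) + C.


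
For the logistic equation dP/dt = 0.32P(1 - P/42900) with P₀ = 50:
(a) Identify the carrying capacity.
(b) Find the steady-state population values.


Logistic ODE dP/dt = 0.32P(1 - P/42900) has equilibria where dP/dt = 0, i.e. P = 0 or P = 42900.
The coefficient (1 - P/K) = 0 when P = K, identifying K = 42900 as the carrying capacity.
(a) K = 42900; (b) equilibria P = 0 and P = 42900.


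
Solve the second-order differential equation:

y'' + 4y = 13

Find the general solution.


Homogeneous part: r² + 4 = 0 ⇒ r = ±2i, so y_h = C₁cos(2x) + C₂sin(2x).
Try constant y_p = A; plug in: 4A = 13 ⇒ A = 13/4.
General solution: y = C₁cos(2x) + C₂sin(2x) + 13/4.


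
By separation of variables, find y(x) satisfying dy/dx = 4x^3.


Integrate both sides with respect to x: y = ∫ 4x^3 dx = x^4 + C.


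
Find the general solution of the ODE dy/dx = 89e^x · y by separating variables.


Separate variables: dy/y = 89e^x dx.
Integrate: ln|y| = 89e^x + C₀.
Exponentiate: y = Ce^(89e^x).


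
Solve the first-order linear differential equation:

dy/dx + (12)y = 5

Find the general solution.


P(x) = 12, Q(x) = 5; integrating factor μ = e^(12x).
(μ y)' = 5e^(12x) ⇒ μ y = (5/12)e^(12x) + C.
Divide by μ: y = 5/12 + Ce^(-12x).


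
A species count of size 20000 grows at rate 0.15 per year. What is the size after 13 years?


The ODE dP/dt = 0.15P has solution P(t) = P(0)e^(0.15t).
Substitute P(0) = 20000 and t = 13: P(13) = 20000 e^(1.95) ≈ 140574.


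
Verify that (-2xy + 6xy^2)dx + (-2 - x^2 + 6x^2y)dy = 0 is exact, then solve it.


Check exactness: ∂M/∂y = -2x + 12xy and ∂N/∂x = -2x + 12xy; equal, so the equation is exact.
Integrate M with respect to x (treating y as constant): ∫M dx = -x^2y + 3x^2y^2 + h(y).
Differentiate w.r.t. y and set equal to N: the x-dependent terms already match, leaving h'(y) = -2. Integrate: h(y) = -2y.
So F(x,y) = -2y - x^2y + 3x^2y^2.
General solution: -2y - x^2y + 3x^2y^2 = C.


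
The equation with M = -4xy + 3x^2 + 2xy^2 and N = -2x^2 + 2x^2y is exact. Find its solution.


Check exactness: ∂M/∂y = -4x + 4xy and ∂N/∂x = -4x + 4xy; equal, so the equation is exact.
Integrate M with respect to x (treating y as constant): ∫M dx = -2x^2y + x^3 + x^2y^2 + h(y).
Differentiate w.r.t. y and set equal to N: all terms match, so h'(y) = 0 and h is a constant absorbed into C.
General solution: -2x^2y + x^3 + x^2y^2 = C.


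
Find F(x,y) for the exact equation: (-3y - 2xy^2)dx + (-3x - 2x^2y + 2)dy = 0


Check exactness: ∂M/∂y = -3 - 4xy and ∂N/∂x = -3 - 4xy; equal, so the equation is exact.
Integrate M with respect to x (treating y as constant): ∫M dx = -3xy - x^2y^2 + h(y).
Differentiate w.r.t. y and set equal to N: the x-dependent terms already match, leaving h'(y) = 2. Integrate: h(y) = 2y.
So F(x,y) = -3xy - x^2y^2 + 2y.
General solution: -3xy - x^2y^2 + 2y = C.


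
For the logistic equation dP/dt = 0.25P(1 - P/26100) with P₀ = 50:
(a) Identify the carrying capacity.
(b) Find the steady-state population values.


Logistic ODE dP/dt = 0.25P(1 - P/26100) has equilibria where dP/dt = 0, i.e. P = 0 or P = 26100.
The coefficient (1 - P/K) = 0 when P = K, identifying K = 26100 as the carrying capacity.
(a) K = 26100; (b) equilibria P = 0 and P = 26100.


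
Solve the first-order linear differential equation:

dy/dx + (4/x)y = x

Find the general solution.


P(x) = 4/x ⇒ μ = x^4.
(x^4 y)' = x^4·x^1 = x^5.
Integrate: x^4 y = x^6/(6) + C.
Solve for y: y = (1/6)x^2 + C/x^4.


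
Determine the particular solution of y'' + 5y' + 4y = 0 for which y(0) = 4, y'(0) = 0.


Characteristic roots of r² + 5r + 4 = 0 are -4, -1.
General solution y = c₁ e^(-4x) + c₂ e^(-x).
Apply y(0) = 4: c₁ + c₂ = 4. Apply y'(0) = 0: -4 c₁ - 1 c₂ = 0.
Solve: c₁ = -4/3, c₂ = 16/3.
Particular solution: y = -(4/3)e^(-4x) + (16/3)e^(-x).


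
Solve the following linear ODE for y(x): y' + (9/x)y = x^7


P(x) = 9/x ⇒ μ = x^9.
(x^9 y)' = x^9·x^7 = x^16.
Integrate: x^9 y = x^17/(17) + C.
Solve for y: y = (1/17)x^8 + C/x^9.


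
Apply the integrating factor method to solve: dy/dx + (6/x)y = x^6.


P(x) = 6/x ⇒ μ = x^6.
(x^6 y)' = x^12 ⇒ x^6 y = x^13/(13) + C.
Solve for y: y = (1/13)x^7 + C/x^6.


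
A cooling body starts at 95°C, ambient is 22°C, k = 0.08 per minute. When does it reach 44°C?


From T(t) = T_a + (T₀ - T_a)e^(-kt), set T(t) = 44:
(44 - 22) / (95 - 22) = e^(-0.08t), so t = -ln(0.301)/0.08 ≈ 15.0 minutes.


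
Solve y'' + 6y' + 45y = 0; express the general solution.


Characteristic equation: r² + 6r + 45 = 0.
Discriminant is negative; roots r = -3 ± 6i (complex conjugate pair).
General solution uses e^(α x)(C₁ cos(β x) + C₂ sin(β x)): y = e^(-3x)(C₁cos(6x) + C₂sin(6x)).


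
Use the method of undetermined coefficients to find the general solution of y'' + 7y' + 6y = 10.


Characteristic roots of r² + 7r + 6 = 0 are -6, -1.
y_h = C₁e^(-6x) + C₂e^(-x).
Constant forcing; try y_p = A. Then 6A = 10 ⇒ A = 5/3.
General solution: y = C₁e^(-6x) + C₂e^(-x) + 5/3.


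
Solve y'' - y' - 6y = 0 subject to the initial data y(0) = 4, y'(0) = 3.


Characteristic roots of r² - r - 6 = 0 are -2, 3.
General solution y = c₁ e^(-2x) + c₂ e^(3x).
Apply y(0) = 4: c₁ + c₂ = 4. Apply y'(0) = 3: -2 c₁ + 3 c₂ = 3.
Solve: c₁ = 9/5, c₂ = 11/5.
Particular solution: y = (9/5)e^(-2x) + (11/5)e^(3x).


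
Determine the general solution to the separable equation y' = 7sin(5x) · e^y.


Separate: e^(-y) dy = 7sin(5x) dx.
Integrate: -e^(-y) = -(7/5)cos(5x) + C₀.
Rearrange: e^(-y) = (7/5)cos(5x) + C.


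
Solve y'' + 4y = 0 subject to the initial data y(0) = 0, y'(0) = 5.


Characteristic roots of r² + 4 = 0 are ±2i, so y = C₁cos(2x) + C₂sin(2x).
Apply y(0) = 0: C₁ = 0. Differentiate and apply y'(0) = 5: 2·C₂ = 5, so C₂ = 5/2.
Particular solution: y = (5/2)sin(2x).


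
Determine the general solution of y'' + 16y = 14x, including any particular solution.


Homogeneous: r² + 16 = 0 ⇒ r = ±4i, y_h = C₁cos(4x) + C₂sin(4x).
Polynomial forcing; try y_p = Ax + B. Then y_p'' + 16 y_p = 16(Ax + B) = 14x, so B = 0 and A = 7/8.
General solution: y = C₁cos(4x) + C₂sin(4x) + (7/8)x.


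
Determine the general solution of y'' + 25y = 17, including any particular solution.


Homogeneous part: r² + 25 = 0 ⇒ r = ±5i, so y_h = C₁cos(5x) + C₂sin(5x).
Try constant y_p = A; plug in: 25A = 17 ⇒ A = 17/25.
General solution: y = C₁cos(5x) + C₂sin(5x) + 17/25.


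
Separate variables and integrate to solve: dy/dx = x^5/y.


Separate variables: y dy = x^5 dx.
Integrate both sides: y²/2 = (1/6)x^6 + C₀.
Multiply by 2: y² = (1/3)x^6 + C.


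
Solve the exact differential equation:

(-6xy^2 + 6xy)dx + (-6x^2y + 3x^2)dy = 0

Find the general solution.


Check exactness: ∂M/∂y = -12xy + 6x and ∂N/∂x = -12xy + 6x; equal, so the equation is exact.
Integrate M with respect to x (treating y as constant): ∫M dx = -3x^2y^2 + 3x^2y + h(y).
Differentiate w.r.t. y and set equal to N: all terms match, so h'(y) = 0 and h is a constant absorbed into C.
General solution: -3x^2y^2 + 3x^2y = C.


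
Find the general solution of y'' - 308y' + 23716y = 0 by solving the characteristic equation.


Characteristic equation: r² - 308r + 23716 = 0, i.e. (r - 154)² = 0.
Repeated root r = 154; include an x factor for the second linearly independent solution.
General solution: y = (C₁ + C₂x)e^(154x).


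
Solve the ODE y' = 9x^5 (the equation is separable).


Integrate both sides with respect to x: y = ∫ 9x^5 dx = (3/2)x^6 + C.


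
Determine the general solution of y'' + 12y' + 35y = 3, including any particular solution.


Characteristic roots of r² + 12r + 35 = 0 are -5, -7.
y_h = C₁e^(-5x) + C₂e^(-7x).
Constant forcing; try y_p = A. Then 35A = 3 ⇒ A = 3/35.
General solution: y = C₁e^(-5x) + C₂e^(-7x) + 3/35.


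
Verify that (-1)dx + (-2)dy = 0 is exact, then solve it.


Check exactness: ∂M/∂y = 0 and ∂N/∂x = 0; equal, so the equation is exact.
Integrate M with respect to x (treating y as constant): ∫M dx = -x + h(y).
Differentiate w.r.t. y and set equal to N: the x-dependent terms already match, leaving h'(y) = -2. Integrate: h(y) = -2y.
So F(x,y) = -2y - x.
General solution: -2y - x = C.


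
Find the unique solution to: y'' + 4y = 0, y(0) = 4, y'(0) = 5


Characteristic roots of r² + 4 = 0 are ±2i, so y = C₁cos(2x) + C₂sin(2x).
Apply y(0) = 4: C₁ = 4. Differentiate and apply y'(0) = 5: 2·C₂ = 5, so C₂ = 5/2.
Particular solution: y = 4cos(2x) + (5/2)sin(2x).


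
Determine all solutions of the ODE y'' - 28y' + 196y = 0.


Characteristic equation: r² - 28r + 196 = 0, i.e. (r - 14)² = 0.
Repeated root r = 14; include an x factor for the second linearly independent solution.
General solution: y = (C₁ + C₂x)e^(14x).


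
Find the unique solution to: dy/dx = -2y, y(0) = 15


General solution of y' = -2y is y = Ce^(-2x).
Apply y(0) = 15: C = 15.
Particular solution: y = 15e^(-2x).


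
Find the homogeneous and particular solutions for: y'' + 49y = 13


Homogeneous part: r² + 49 = 0 ⇒ r = ±7i, so y_h = C₁cos(7x) + C₂sin(7x).
Try constant y_p = A; plug in: 49A = 13 ⇒ A = 13/49.
General solution: y = C₁cos(7x) + C₂sin(7x) + 13/49.


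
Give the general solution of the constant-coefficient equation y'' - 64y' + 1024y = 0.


Characteristic equation: r² - 64r + 1024 = 0, i.e. (r - 32)² = 0.
Repeated root r = 32; include an x factor for the second linearly independent solution.
General solution: y = (C₁ + C₂x)e^(32x).


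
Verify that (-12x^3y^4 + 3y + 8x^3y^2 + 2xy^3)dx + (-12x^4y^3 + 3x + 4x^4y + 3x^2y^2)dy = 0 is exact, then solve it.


Check exactness: ∂M/∂y = -48x^3y^3 + 3 + 16x^3y + 6xy^2 and ∂N/∂x = -48x^3y^3 + 3 + 16x^3y + 6xy^2; equal, so the equation is exact.
Integrate M with respect to x (treating y as constant): ∫M dx = -3x^4y^4 + 3xy + 2x^4y^2 + x^2y^3 + h(y).
Differentiate w.r.t. y and set equal to N: all terms match, so h'(y) = 0 and h is a constant absorbed into C.
General solution: -3x^4y^4 + 3xy + 2x^4y^2 + x^2y^3 = C.


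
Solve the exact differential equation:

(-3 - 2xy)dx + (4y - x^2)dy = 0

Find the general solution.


Check exactness: ∂M/∂y = -2x and ∂N/∂x = -2x; equal, so the equation is exact.
Integrate M with respect to x (treating y as constant): ∫M dx = -3x - x^2y + h(y).
Differentiate w.r.t. y and set equal to N: the x-dependent terms already match, leaving h'(y) = 4y. Integrate: h(y) = 2y^2.
So F(x,y) = -3x + 2y^2 - x^2y.
General solution: -3x + 2y^2 - x^2y = C.


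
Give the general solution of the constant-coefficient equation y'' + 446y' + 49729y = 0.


Characteristic equation: r² + 446r + 49729 = 0, i.e. (r + 223)² = 0.
Repeated root r = -223; include an x factor for the second linearly independent solution.
General solution: y = (C₁ + C₂x)e^(-223x).


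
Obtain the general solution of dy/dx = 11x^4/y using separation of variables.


Separate variables: y dy = 11x^4 dx.
Integrate both sides: y²/2 = (11/5)x^5 + C₀.
Multiply by 2: y² = (22/5)x^5 + C.


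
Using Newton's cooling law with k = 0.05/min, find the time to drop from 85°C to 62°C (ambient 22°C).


From T(t) = T_a + (T₀ - T_a)e^(-kt), set T(t) = 62:
(62 - 22) / (85 - 22) = e^(-0.05t), so t = -ln(0.635)/0.05 ≈ 9.1 minutes.


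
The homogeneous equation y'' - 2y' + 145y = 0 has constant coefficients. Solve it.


Characteristic equation: r² - 2r + 145 = 0.
Discriminant is negative; roots r = 1 ± 12i (complex conjugate pair).
General solution uses e^(α x)(C₁ cos(β x) + C₂ sin(β x)): y = e^(x)(C₁cos(12x) + C₂sin(12x)).


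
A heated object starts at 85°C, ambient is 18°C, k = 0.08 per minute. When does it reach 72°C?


From T(t) = T_a + (T₀ - T_a)e^(-kt), set T(t) = 72:
(72 - 18) / (85 - 18) = e^(-0.08t), so t = -ln(0.806)/0.08 ≈ 2.7 minutes.


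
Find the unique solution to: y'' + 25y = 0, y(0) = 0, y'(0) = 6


Characteristic roots of r² + 25 = 0 are ±5i, so y = C₁cos(5x) + C₂sin(5x).
Apply y(0) = 0: C₁ = 0. Differentiate and apply y'(0) = 6: 5·C₂ = 6, so C₂ = 6/5.
Particular solution: y = (6/5)sin(5x).


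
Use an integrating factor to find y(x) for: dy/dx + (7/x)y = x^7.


P(x) = 7/x ⇒ μ = x^7.
(x^7 y)' = x^14 ⇒ x^7 y = x^15/(15) + C.
Solve for y: y = (1/15)x^8 + C/x^7.


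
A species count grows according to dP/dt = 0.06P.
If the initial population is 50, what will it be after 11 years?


The ODE dP/dt = 0.06P has solution P(t) = P(0)e^(0.06t).
Substitute P(0) = 50 and t = 11: P(11) = 50 e^(0.66) ≈ 97.


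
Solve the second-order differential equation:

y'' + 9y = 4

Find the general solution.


Homogeneous part: r² + 9 = 0 ⇒ r = ±3i, so y_h = C₁cos(3x) + C₂sin(3x).
Try constant y_p = A; plug in: 9A = 4 ⇒ A = 4/9.
General solution: y = C₁cos(3x) + C₂sin(3x) + 4/9.


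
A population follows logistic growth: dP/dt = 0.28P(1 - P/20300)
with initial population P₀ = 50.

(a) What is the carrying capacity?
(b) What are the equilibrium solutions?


Logistic ODE dP/dt = 0.28P(1 - P/20300) has equilibria where dP/dt = 0, i.e. P = 0 or P = 20300.
The coefficient (1 - P/K) = 0 when P = K, identifying K = 20300 as the carrying capacity.
(a) K = 20300; (b) equilibria P = 0 and P = 20300.


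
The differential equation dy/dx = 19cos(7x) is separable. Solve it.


g(y) = 1, so integrate directly: y = ∫ 19cos(7x) dx = (19/7)sin(7x) + C.


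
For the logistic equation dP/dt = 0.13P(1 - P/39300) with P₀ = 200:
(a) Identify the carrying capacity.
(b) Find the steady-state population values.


Logistic ODE dP/dt = 0.13P(1 - P/39300) has equilibria where dP/dt = 0, i.e. P = 0 or P = 39300.
The coefficient (1 - P/K) = 0 when P = K, identifying K = 39300 as the carrying capacity.
(a) K = 39300; (b) equilibria P = 0 and P = 39300.


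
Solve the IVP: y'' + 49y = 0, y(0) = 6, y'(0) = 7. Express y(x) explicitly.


Characteristic roots of r² + 49 = 0 are ±7i, so y = C₁cos(7x) + C₂sin(7x).
Apply y(0) = 6: C₁ = 6. Differentiate and apply y'(0) = 7: 7·C₂ = 7, so C₂ = 1.
Particular solution: y = 6cos(7x) + sin(7x).


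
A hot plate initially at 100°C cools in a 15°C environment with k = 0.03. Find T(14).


Newton's law: dT/dt = -k(T - T_a) has solution T(t) = T_a + (T₀ - T_a)e^(-kt).
Plug in T_a = 15, T₀ = 100, k = 0.03, t = 14: T(14) = 15 + (85)e^(-0.42) ≈ 70.8°C.


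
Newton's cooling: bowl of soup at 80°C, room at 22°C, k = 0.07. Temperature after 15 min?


Newton's law: dT/dt = -k(T - T_a) has solution T(t) = T_a + (T₀ - T_a)e^(-kt).
Plug in T_a = 22, T₀ = 80, k = 0.07, t = 15: T(15) = 22 + (58)e^(-1.05) ≈ 42.3°C.


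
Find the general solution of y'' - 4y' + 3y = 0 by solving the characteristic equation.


Characteristic equation: r² - 4r + 3 = 0.
Factor: (r - 3)(r - 1) = 0 ⇒ r = 3, 1 (distinct real).
General solution: y = C₁e^(3x) + C₂e^(x).


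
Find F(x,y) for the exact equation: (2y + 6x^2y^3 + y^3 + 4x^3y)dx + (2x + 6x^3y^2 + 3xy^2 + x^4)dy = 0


Check exactness: ∂M/∂y = 2 + 18x^2y^2 + 3y^2 + 4x^3 and ∂N/∂x = 2 + 18x^2y^2 + 3y^2 + 4x^3; equal, so the equation is exact.
Integrate M with respect to x (treating y as constant): ∫M dx = 2xy + 2x^3y^3 + xy^3 + x^4y + h(y).
Differentiate w.r.t. y and set equal to N: all terms match, so h'(y) = 0 and h is a constant absorbed into C.
General solution: 2xy + 2x^3y^3 + xy^3 + x^4y = C.


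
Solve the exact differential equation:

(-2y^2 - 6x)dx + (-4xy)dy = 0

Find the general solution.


Check exactness: ∂M/∂y = -4y and ∂N/∂x = -4y; equal, so the equation is exact.
Integrate M with respect to x (treating y as constant): ∫M dx = -2xy^2 - 3x^2 + h(y).
Differentiate w.r.t. y and set equal to N: all terms match, so h'(y) = 0 and h is a constant absorbed into C.
General solution: -2xy^2 - 3x^2 = C.


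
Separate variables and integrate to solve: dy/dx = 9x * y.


Separate variables: dy/y = 9x dx.
Integrate: ln|y| = (9/2)x^2 + C₀.
Exponentiate: y = Ce^((9/2)x^2).


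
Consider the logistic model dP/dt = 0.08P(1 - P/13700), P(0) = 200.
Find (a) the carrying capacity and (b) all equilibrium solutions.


Logistic ODE dP/dt = 0.08P(1 - P/13700) has equilibria where dP/dt = 0, i.e. P = 0 or P = 13700.
The coefficient (1 - P/K) = 0 when P = K, identifying K = 13700 as the carrying capacity.
(a) K = 13700; (b) equilibria P = 0 and P = 13700.


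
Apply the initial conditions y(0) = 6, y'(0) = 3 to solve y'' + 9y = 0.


Characteristic roots of r² + 9 = 0 are ±3i, so y = C₁cos(3x) + C₂sin(3x).
Apply y(0) = 6: C₁ = 6. Differentiate and apply y'(0) = 3: 3·C₂ = 3, so C₂ = 1.
Particular solution: y = 6cos(3x) + sin(3x).


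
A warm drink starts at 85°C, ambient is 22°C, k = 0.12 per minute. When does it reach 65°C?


From T(t) = T_a + (T₀ - T_a)e^(-kt), set T(t) = 65:
(65 - 22) / (85 - 22) = e^(-0.12t), so t = -ln(0.683)/0.12 ≈ 3.2 minutes.


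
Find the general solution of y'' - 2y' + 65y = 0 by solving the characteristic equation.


Characteristic equation: r² - 2r + 65 = 0.
Discriminant is negative; roots r = 1 ± 8i (complex conjugate pair).
General solution uses e^(α x)(C₁ cos(β x) + C₂ sin(β x)): y = e^(x)(C₁cos(8x) + C₂sin(8x)).


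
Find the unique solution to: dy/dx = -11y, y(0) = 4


General solution of y' = -11y is y = Ce^(-11x).
Apply y(0) = 4: C = 4.
Particular solution: y = 4e^(-11x).


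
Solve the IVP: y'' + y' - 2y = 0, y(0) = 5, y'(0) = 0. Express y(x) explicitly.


Characteristic roots of r² + r - 2 = 0 are 1, -2.
General solution y = c₁ e^(x) + c₂ e^(-2x).
Apply y(0) = 5: c₁ + c₂ = 5. Apply y'(0) = 0: 1 c₁ - 2 c₂ = 0.
Solve: c₁ = 10/3, c₂ = 5/3.
Particular solution: y = (10/3)e^(x) + (5/3)e^(-2x).


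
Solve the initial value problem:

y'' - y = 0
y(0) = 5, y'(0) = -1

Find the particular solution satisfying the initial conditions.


Characteristic roots of r² - 1 = 0 are 1, -1.
General solution y = c₁ e^(x) + c₂ e^(-x).
Apply y(0) = 5: c₁ + c₂ = 5. Apply y'(0) = -1: 1 c₁ - 1 c₂ = -1.
Solve: c₁ = 2, c₂ = 3.
Particular solution: y = 2e^(x) + 3e^(-x).


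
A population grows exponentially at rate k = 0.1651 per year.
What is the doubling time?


Exponential growth: P(t) = P₀ e^(0.1651t). Set P(t)/P₀ = 2: e^(0.1651t) = 2.
Solve: t = ln(2)/0.1651 ≈ 4.20 years.


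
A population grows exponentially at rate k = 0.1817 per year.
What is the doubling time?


Exponential growth: P(t) = P₀ e^(0.1817t). Set P(t)/P₀ = 2: e^(0.1817t) = 2.
Solve: t = ln(2)/0.1817 ≈ 3.81 years.


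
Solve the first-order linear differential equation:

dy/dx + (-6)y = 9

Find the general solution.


P(x) = -6 ⇒ μ = e^(-6x).
(μ y)' = 9e^(-6x) ⇒ μ y = -(3/2)e^(-6x) + C.
Divide by μ: y = -3/2 + Ce^(6x).


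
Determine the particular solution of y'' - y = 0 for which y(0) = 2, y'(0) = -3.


Characteristic roots of r² - 1 = 0 are -1, 1.
General solution y = c₁ e^(-x) + c₂ e^(x).
Apply y(0) = 2: c₁ + c₂ = 2. Apply y'(0) = -3: -1 c₁ + 1 c₂ = -3.
Solve: c₁ = 5/2, c₂ = -1/2.
Particular solution: y = (5/2)e^(-x) - (1/2)e^(x).


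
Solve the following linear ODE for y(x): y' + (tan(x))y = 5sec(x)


P(x) = tan(x) ⇒ μ = e^(∫tan(x)dx) = sec(x).
(sec(x) y)' = 5sec²(x) ⇒ sec(x) y = 5tan(x) + C.
Multiply by cos(x): y = 5sin(x) + C·cos(x).


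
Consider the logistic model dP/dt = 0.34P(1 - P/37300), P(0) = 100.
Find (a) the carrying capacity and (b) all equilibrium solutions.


Logistic ODE dP/dt = 0.34P(1 - P/37300) has equilibria where dP/dt = 0, i.e. P = 0 or P = 37300.
The coefficient (1 - P/K) = 0 when P = K, identifying K = 37300 as the carrying capacity.
(a) K = 37300; (b) equilibria P = 0 and P = 37300.


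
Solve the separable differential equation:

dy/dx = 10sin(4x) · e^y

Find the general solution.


Separate: e^(-y) dy = 10sin(4x) dx.
Integrate: -e^(-y) = -(5/2)cos(4x) + C₀.
Rearrange: e^(-y) = (5/2)cos(4x) + C.


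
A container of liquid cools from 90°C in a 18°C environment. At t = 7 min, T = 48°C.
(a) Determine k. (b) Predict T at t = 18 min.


Newton's law: T(t) = T_a + (T₀ - T_a)e^(-kt).
(a) Use T(7) = 48: (48 - 18)/(90 - 18) = e^(-k·7), so k = -ln(0.417)/7 ≈ 0.1251.
(b) Apply k to t = 18: T(18) = 18 + (72)e^(-2.251) ≈ 25.6°C.


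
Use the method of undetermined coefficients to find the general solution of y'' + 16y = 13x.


Homogeneous: r² + 16 = 0 ⇒ r = ±4i, y_h = C₁cos(4x) + C₂sin(4x).
Polynomial forcing; try y_p = Ax + B. Then y_p'' + 16 y_p = 16(Ax + B) = 13x, so B = 0 and A = 13/16.
General solution: y = C₁cos(4x) + C₂sin(4x) + (13/16)x.


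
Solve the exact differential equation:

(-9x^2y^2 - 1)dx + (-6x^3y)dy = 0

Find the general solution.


Check exactness: ∂M/∂y = -18x^2y and ∂N/∂x = -18x^2y; equal, so the equation is exact.
Integrate M with respect to x (treating y as constant): ∫M dx = -3x^3y^2 - x + h(y).
Differentiate w.r.t. y and set equal to N: all terms match, so h'(y) = 0 and h is a constant absorbed into C.
General solution: -3x^3y^2 - x = C.


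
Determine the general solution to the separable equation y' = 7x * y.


Separate variables: dy/y = 7x dx.
Integrate: ln|y| = (7/2)x^2 + C₀.
Exponentiate: y = Ce^((7/2)x^2).


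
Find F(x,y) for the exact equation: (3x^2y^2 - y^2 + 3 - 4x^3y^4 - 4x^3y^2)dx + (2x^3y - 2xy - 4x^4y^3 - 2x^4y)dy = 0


Check exactness: ∂M/∂y = 6x^2y - 2y - 16x^3y^3 - 8x^3y and ∂N/∂x = 6x^2y - 2y - 16x^3y^3 - 8x^3y; equal, so the equation is exact.
Integrate M with respect to x (treating y as constant): ∫M dx = x^3y^2 - xy^2 + 3x - x^4y^4 - x^4y^2 + h(y).
Differentiate w.r.t. y and set equal to N: all terms match, so h'(y) = 0 and h is a constant absorbed into C.
General solution: x^3y^2 - xy^2 + 3x - x^4y^4 - x^4y^2 = C.


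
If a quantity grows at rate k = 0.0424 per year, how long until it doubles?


Exponential growth: P(t) = P₀ e^(0.0424t). Set P(t)/P₀ = 2: e^(0.0424t) = 2.
Solve: t = ln(2)/0.0424 ≈ 16.35 years.


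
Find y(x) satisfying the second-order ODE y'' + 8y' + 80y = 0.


Characteristic equation: r² + 8r + 80 = 0.
Discriminant is negative; roots r = -4 ± 8i (complex conjugate pair).
General solution uses e^(α x)(C₁ cos(β x) + C₂ sin(β x)): y = e^(-4x)(C₁cos(8x) + C₂sin(8x)).


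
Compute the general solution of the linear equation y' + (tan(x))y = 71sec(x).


P(x) = tan(x) ⇒ μ = e^(∫tan(x)dx) = sec(x).
(sec(x) y)' = 71sec²(x) ⇒ sec(x) y = 71tan(x) + C.
Multiply by cos(x): y = 71sin(x) + C·cos(x).


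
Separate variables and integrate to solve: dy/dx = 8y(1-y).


Separate: dy/[y(1-y)] = 8 dx.
Partial fractions: 1/[y(1-y)] = 1/y + 1/(1-y).
Integrate: ln|y/(1-y)| = 8x + C₀.
Solve for y: y = 1/(1 + Ce^(-8x)).


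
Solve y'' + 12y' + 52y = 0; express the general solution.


Characteristic equation: r² + 12r + 52 = 0.
Discriminant is negative; roots r = -6 ± 4i (complex conjugate pair).
General solution uses e^(α x)(C₁ cos(β x) + C₂ sin(β x)): y = e^(-6x)(C₁cos(4x) + C₂sin(4x)).


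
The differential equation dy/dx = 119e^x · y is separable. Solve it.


Separate variables: dy/y = 119e^x dx.
Integrate: ln|y| = 119e^x + C₀.
Exponentiate: y = Ce^(119e^x).


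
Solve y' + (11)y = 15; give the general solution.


P(x) = 11, Q(x) = 15; integrating factor μ = e^(11x).
(μ y)' = 15e^(11x) ⇒ μ y = (15/11)e^(11x) + C.
Divide by μ: y = 15/11 + Ce^(-11x).


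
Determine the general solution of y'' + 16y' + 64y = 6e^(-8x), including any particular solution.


Characteristic polynomial (r + 8)² = 0; repeated root r = -8.
y_h = (C₁ + C₂x)e^(-8x). Forcing matches the repeated root (resonance), so try y_p = Ax² e^(-8x).
Substitute and solve for A: 2A = 6, so A = 3.
General solution: y = (C₁ + C₂x + 3x²)e^(-8x).


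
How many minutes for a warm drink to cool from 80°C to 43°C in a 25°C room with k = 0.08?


From T(t) = T_a + (T₀ - T_a)e^(-kt), set T(t) = 43:
(43 - 25) / (80 - 25) = e^(-0.08t), so t = -ln(0.327)/0.08 ≈ 14.0 minutes.


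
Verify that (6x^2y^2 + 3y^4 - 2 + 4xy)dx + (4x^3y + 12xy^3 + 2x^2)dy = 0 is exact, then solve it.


Check exactness: ∂M/∂y = 12x^2y + 12y^3 + 4x and ∂N/∂x = 12x^2y + 12y^3 + 4x; equal, so the equation is exact.
Integrate M with respect to x (treating y as constant): ∫M dx = 2x^3y^2 + 3xy^4 - 2x + 2x^2y + h(y).
Differentiate w.r.t. y and set equal to N: all terms match, so h'(y) = 0 and h is a constant absorbed into C.
General solution: 2x^3y^2 + 3xy^4 - 2x + 2x^2y = C.


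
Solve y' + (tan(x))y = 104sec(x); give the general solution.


P(x) = tan(x) ⇒ μ = e^(∫tan(x)dx) = sec(x).
(sec(x) y)' = 104sec²(x) ⇒ sec(x) y = 104tan(x) + C.
Multiply by cos(x): y = 104sin(x) + C·cos(x).


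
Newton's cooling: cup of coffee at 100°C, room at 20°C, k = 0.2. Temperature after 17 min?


Newton's law: dT/dt = -k(T - T_a) has solution T(t) = T_a + (T₀ - T_a)e^(-kt).
Plug in T_a = 20, T₀ = 100, k = 0.2, t = 17: T(17) = 20 + (80)e^(-3.40) ≈ 22.7°C.


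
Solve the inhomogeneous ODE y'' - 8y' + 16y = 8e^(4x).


Characteristic polynomial (r - 4)² = 0; repeated root r = 4.
y_h = (C₁ + C₂x)e^(4x). Forcing matches the repeated root (resonance), so try y_p = Ax² e^(4x).
Substitute and solve for A: 2A = 8, so A = 4.
General solution: y = (C₁ + C₂x + 4x²)e^(4x).


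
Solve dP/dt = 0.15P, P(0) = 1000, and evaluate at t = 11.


The ODE dP/dt = 0.15P has solution P(t) = P(0)e^(0.15t).
Substitute P(0) = 1000 and t = 11: P(11) = 1000 e^(1.65) ≈ 5207.


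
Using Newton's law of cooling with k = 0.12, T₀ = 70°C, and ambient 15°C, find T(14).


Newton's law: dT/dt = -k(T - T_a) has solution T(t) = T_a + (T₀ - T_a)e^(-kt).
Plug in T_a = 15, T₀ = 70, k = 0.12, t = 14: T(14) = 15 + (55)e^(-1.68) ≈ 25.3°C.


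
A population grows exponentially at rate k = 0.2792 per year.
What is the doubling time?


Exponential growth: P(t) = P₀ e^(0.2792t). Set P(t)/P₀ = 2: e^(0.2792t) = 2.
Solve: t = ln(2)/0.2792 ≈ 2.48 years.


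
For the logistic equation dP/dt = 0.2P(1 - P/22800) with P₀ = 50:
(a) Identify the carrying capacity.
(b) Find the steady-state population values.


Logistic ODE dP/dt = 0.2P(1 - P/22800) has equilibria where dP/dt = 0, i.e. P = 0 or P = 22800.
The coefficient (1 - P/K) = 0 when P = K, identifying K = 22800 as the carrying capacity.
(a) K = 22800; (b) equilibria P = 0 and P = 22800.


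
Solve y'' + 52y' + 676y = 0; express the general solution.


Characteristic equation: r² + 52r + 676 = 0, i.e. (r + 26)² = 0.
Repeated root r = -26; include an x factor for the second linearly independent solution.
General solution: y = (C₁ + C₂x)e^(-26x).


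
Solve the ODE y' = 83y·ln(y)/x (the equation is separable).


Separate: dy/[y ln(y)] = 83 dx/x.
Substitute u = ln(y): du/u = 83 dx/x.
Integrate: ln|ln(y)| = 83ln|x| + C₀, hence ln(y) = C·x^83.


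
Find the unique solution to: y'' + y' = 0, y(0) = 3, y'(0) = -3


Characteristic roots of r² + r = 0 are 0, -1.
General solution y = c₁ + c₂ e^(-x).
Apply y(0) = 3: c₁ + c₂ = 3. Apply y'(0) = -3: 0 c₁ - 1 c₂ = -3.
Solve: c₁ = 0, c₂ = 3.
Particular solution: y = 0 + 3e^(-x).


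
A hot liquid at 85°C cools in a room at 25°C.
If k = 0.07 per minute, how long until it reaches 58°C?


From T(t) = T_a + (T₀ - T_a)e^(-kt), set T(t) = 58:
(58 - 25) / (85 - 25) = e^(-0.07t), so t = -ln(0.550)/0.07 ≈ 8.5 minutes.


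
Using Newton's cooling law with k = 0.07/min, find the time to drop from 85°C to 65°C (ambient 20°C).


From T(t) = T_a + (T₀ - T_a)e^(-kt), set T(t) = 65:
(65 - 20) / (85 - 20) = e^(-0.07t), so t = -ln(0.692)/0.07 ≈ 5.3 minutes.


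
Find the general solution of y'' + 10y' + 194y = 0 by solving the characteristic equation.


Characteristic equation: r² + 10r + 194 = 0.
Discriminant is negative; roots r = -5 ± 13i (complex conjugate pair).
General solution uses e^(α x)(C₁ cos(β x) + C₂ sin(β x)): y = e^(-5x)(C₁cos(13x) + C₂sin(13x)).


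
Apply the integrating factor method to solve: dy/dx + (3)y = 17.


P(x) = 3, Q(x) = 17; integrating factor μ = e^(3x).
(μ y)' = 17e^(3x) ⇒ μ y = (17/3)e^(3x) + C.
Divide by μ: y = 17/3 + Ce^(-3x).


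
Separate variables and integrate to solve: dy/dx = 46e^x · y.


Separate variables: dy/y = 46e^x dx.
Integrate: ln|y| = 46e^x + C₀.
Exponentiate: y = Ce^(46e^x).


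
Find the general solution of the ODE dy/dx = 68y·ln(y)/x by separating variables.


Separate: dy/[y ln(y)] = 68 dx/x.
Substitute u = ln(y): du/u = 68 dx/x.
Integrate: ln|ln(y)| = 68ln|x| + C₀, hence ln(y) = C·x^68.


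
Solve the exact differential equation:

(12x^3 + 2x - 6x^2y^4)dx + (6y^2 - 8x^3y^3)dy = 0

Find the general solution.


Check exactness: ∂M/∂y = -24x^2y^3 and ∂N/∂x = -24x^2y^3; equal, so the equation is exact.
Integrate M with respect to x (treating y as constant): ∫M dx = 3x^4 + x^2 - 2x^3y^4 + h(y).
Differentiate w.r.t. y and set equal to N: the x-dependent terms already match, leaving h'(y) = 6y^2. Integrate: h(y) = 2y^3.
So F(x,y) = 3x^4 + x^2 + 2y^3 - 2x^3y^4.
General solution: 3x^4 + x^2 + 2y^3 - 2x^3y^4 = C.


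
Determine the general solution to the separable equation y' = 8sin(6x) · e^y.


Separate: e^(-y) dy = 8sin(6x) dx.
Integrate: -e^(-y) = -(4/3)cos(6x) + C₀.
Rearrange: e^(-y) = (4/3)cos(6x) + C.


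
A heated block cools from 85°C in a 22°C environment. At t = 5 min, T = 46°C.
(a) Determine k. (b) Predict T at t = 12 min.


Newton's law: T(t) = T_a + (T₀ - T_a)e^(-kt).
(a) Use T(5) = 46: (46 - 22)/(85 - 22) = e^(-k·5), so k = -ln(0.381)/5 ≈ 0.1930.
(b) Apply k to t = 12: T(12) = 22 + (63)e^(-2.316) ≈ 28.2°C.


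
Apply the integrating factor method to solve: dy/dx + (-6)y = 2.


P(x) = -6 ⇒ μ = e^(-6x).
(μ y)' = 2e^(-6x) ⇒ μ y = -(1/3)e^(-6x) + C.
Divide by μ: y = -1/3 + Ce^(6x).


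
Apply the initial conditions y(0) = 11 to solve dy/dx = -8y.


General solution of y' = -8y is y = Ce^(-8x).
Apply y(0) = 11: C = 11.
Particular solution: y = 11e^(-8x).


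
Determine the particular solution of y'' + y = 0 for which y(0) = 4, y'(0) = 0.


Characteristic roots of r² + 1 = 0 are ±1i, so y = C₁cos(x) + C₂sin(x).
Apply y(0) = 4: C₁ = 4. Differentiate and apply y'(0) = 0: 1·C₂ = 0, so C₂ = 0.
Particular solution: y = 4cos(x).


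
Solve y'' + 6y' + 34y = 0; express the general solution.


Characteristic equation: r² + 6r + 34 = 0.
Discriminant is negative; roots r = -3 ± 5i (complex conjugate pair).
General solution uses e^(α x)(C₁ cos(β x) + C₂ sin(β x)): y = e^(-3x)(C₁cos(5x) + C₂sin(5x)).


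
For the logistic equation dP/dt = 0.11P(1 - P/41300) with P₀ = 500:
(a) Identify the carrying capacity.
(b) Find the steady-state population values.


Logistic ODE dP/dt = 0.11P(1 - P/41300) has equilibria where dP/dt = 0, i.e. P = 0 or P = 41300.
The coefficient (1 - P/K) = 0 when P = K, identifying K = 41300 as the carrying capacity.
(a) K = 41300; (b) equilibria P = 0 and P = 41300.


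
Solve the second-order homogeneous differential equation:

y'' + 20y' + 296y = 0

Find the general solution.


Characteristic equation: r² + 20r + 296 = 0.
Discriminant is negative; roots r = -10 ± 14i (complex conjugate pair).
General solution uses e^(α x)(C₁ cos(β x) + C₂ sin(β x)): y = e^(-10x)(C₁cos(14x) + C₂sin(14x)).


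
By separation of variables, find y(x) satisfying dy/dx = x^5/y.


Separate variables: y dy = x^5 dx.
Integrate both sides: y²/2 = (1/6)x^6 + C₀.
Multiply by 2: y² = (1/3)x^6 + C.


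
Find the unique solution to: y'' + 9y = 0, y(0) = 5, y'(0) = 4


Characteristic roots of r² + 9 = 0 are ±3i, so y = C₁cos(3x) + C₂sin(3x).
Apply y(0) = 5: C₁ = 5. Differentiate and apply y'(0) = 4: 3·C₂ = 4, so C₂ = 4/3.
Particular solution: y = 5cos(3x) + (4/3)sin(3x).


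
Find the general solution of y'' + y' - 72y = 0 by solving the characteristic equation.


Characteristic equation: r² + r - 72 = 0.
Factor: (r + 9)(r - 8) = 0 ⇒ r = -9, 8 (distinct real).
General solution: y = C₁e^(-9x) + C₂e^(8x).


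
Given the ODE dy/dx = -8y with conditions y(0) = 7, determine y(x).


General solution of y' = -8y is y = Ce^(-8x).
Apply y(0) = 7: C = 7.
Particular solution: y = 7e^(-8x).


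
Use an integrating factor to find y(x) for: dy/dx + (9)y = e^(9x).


P(x) = 9 ⇒ μ = e^(9x).
(μ y)' = e^(18x) ⇒ μ y = e^(18x)/18 + C.
Divide by μ: y = (1/18)e^(9x) + Ce^(-9x).


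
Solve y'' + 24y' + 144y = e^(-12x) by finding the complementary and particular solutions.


Characteristic polynomial (r + 12)² = 0; repeated root r = -12.
y_h = (C₁ + C₂x)e^(-12x). Forcing matches the repeated root (resonance), so try y_p = Ax² e^(-12x).
Substitute and solve for A: 2A = 1, so A = 1/2.
General solution: y = (C₁ + C₂x + (1/2)x²)e^(-12x).


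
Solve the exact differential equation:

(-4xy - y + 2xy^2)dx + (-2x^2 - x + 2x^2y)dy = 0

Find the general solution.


Check exactness: ∂M/∂y = -4x - 1 + 4xy and ∂N/∂x = -4x - 1 + 4xy; equal, so the equation is exact.
Integrate M with respect to x (treating y as constant): ∫M dx = -2x^2y - xy + x^2y^2 + h(y).
Differentiate w.r.t. y and set equal to N: all terms match, so h'(y) = 0 and h is a constant absorbed into C.
General solution: -2x^2y - xy + x^2y^2 = C.


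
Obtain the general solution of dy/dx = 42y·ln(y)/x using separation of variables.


Separate: dy/[y ln(y)] = 42 dx/x.
Substitute u = ln(y): du/u = 42 dx/x.
Integrate: ln|ln(y)| = 42ln|x| + C₀, hence ln(y) = C·x^42.


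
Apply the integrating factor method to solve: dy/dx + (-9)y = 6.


P(x) = -9 ⇒ μ = e^(-9x).
(μ y)' = 6e^(-9x) ⇒ μ y = -(2/3)e^(-9x) + C.
Divide by μ: y = -2/3 + Ce^(9x).


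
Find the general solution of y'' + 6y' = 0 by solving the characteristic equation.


Characteristic equation: r² + 6r = 0.
Factor: (r + 6)(r - 0) = 0 ⇒ r = -6, 0 (distinct real).
General solution: y = C₁e^(-6x) + C₂.


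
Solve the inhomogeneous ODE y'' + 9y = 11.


Homogeneous part: r² + 9 = 0 ⇒ r = ±3i, so y_h = C₁cos(3x) + C₂sin(3x).
Try constant y_p = A; plug in: 9A = 11 ⇒ A = 11/9.
General solution: y = C₁cos(3x) + C₂sin(3x) + 11/9.


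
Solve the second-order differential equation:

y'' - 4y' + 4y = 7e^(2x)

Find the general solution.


Characteristic polynomial (r - 2)² = 0; repeated root r = 2.
y_h = (C₁ + C₂x)e^(2x). Forcing matches the repeated root (resonance), so try y_p = Ax² e^(2x).
Substitute and solve for A: 2A = 7, so A = 7/2.
General solution: y = (C₁ + C₂x + (7/2)x²)e^(2x).


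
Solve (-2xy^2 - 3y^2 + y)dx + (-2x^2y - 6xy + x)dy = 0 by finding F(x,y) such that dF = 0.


Check exactness: ∂M/∂y = -4xy - 6y + 1 and ∂N/∂x = -4xy - 6y + 1; equal, so the equation is exact.
Integrate M with respect to x (treating y as constant): ∫M dx = -x^2y^2 - 3xy^2 + xy + h(y).
Differentiate w.r.t. y and set equal to N: all terms match, so h'(y) = 0 and h is a constant absorbed into C.
General solution: -x^2y^2 - 3xy^2 + xy = C.


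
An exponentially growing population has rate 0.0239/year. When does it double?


Exponential growth: P(t) = P₀ e^(0.0239t). Set P(t)/P₀ = 2: e^(0.0239t) = 2.
Solve: t = ln(2)/0.0239 ≈ 29.00 years.


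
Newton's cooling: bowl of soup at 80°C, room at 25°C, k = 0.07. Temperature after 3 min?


Newton's law: dT/dt = -k(T - T_a) has solution T(t) = T_a + (T₀ - T_a)e^(-kt).
Plug in T_a = 25, T₀ = 80, k = 0.07, t = 3: T(3) = 25 + (55)e^(-0.21) ≈ 69.6°C.


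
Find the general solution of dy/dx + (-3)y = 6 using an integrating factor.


P(x) = -3 ⇒ μ = e^(-3x).
(μ y)' = 6e^(-3x) ⇒ μ y = -2e^(-3x) + C.
Divide by μ: y = -2 + Ce^(3x).


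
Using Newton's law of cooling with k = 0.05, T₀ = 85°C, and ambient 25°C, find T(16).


Newton's law: dT/dt = -k(T - T_a) has solution T(t) = T_a + (T₀ - T_a)e^(-kt).
Plug in T_a = 25, T₀ = 85, k = 0.05, t = 16: T(16) = 25 + (60)e^(-0.80) ≈ 52.0°C.


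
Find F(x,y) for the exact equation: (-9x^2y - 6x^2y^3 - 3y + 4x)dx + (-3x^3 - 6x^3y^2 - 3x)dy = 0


Check exactness: ∂M/∂y = -9x^2 - 18x^2y^2 - 3 and ∂N/∂x = -9x^2 - 18x^2y^2 - 3; equal, so the equation is exact.
Integrate M with respect to x (treating y as constant): ∫M dx = -3x^3y - 2x^3y^3 - 3xy + 2x^2 + h(y).
Differentiate w.r.t. y and set equal to N: all terms match, so h'(y) = 0 and h is a constant absorbed into C.
General solution: -3x^3y - 2x^3y^3 - 3xy + 2x^2 = C.


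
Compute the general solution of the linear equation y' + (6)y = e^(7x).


P(x) = 6 ⇒ μ = e^(6x).
(μ y)' = e^(13x) ⇒ μ y = e^(13x)/13 + C.
Divide by μ: y = (1/13)e^(7x) + Ce^(-6x).


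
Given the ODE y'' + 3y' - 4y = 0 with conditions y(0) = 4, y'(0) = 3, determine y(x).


Characteristic roots of r² + 3r - 4 = 0 are 1, -4.
General solution y = c₁ e^(x) + c₂ e^(-4x).
Apply y(0) = 4: c₁ + c₂ = 4. Apply y'(0) = 3: 1 c₁ - 4 c₂ = 3.
Solve: c₁ = 19/5, c₂ = 1/5.
Particular solution: y = (19/5)e^(x) + (1/5)e^(-4x).


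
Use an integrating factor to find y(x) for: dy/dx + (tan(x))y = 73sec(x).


P(x) = tan(x) ⇒ μ = e^(∫tan(x)dx) = sec(x).
(sec(x) y)' = 73sec²(x) ⇒ sec(x) y = 73tan(x) + C.
Multiply by cos(x): y = 73sin(x) + C·cos(x).


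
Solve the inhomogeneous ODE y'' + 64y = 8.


Homogeneous part: r² + 64 = 0 ⇒ r = ±8i, so y_h = C₁cos(8x) + C₂sin(8x).
Try constant y_p = A; plug in: 64A = 8 ⇒ A = 1/8.
General solution: y = C₁cos(8x) + C₂sin(8x) + 1/8.


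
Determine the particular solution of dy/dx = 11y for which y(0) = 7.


General solution of y' = 11y is y = Ce^(11x).
Apply y(0) = 7: C = 7.
Particular solution: y = 7e^(11x).


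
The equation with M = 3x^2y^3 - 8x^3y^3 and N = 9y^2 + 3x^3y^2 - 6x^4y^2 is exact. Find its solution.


Check exactness: ∂M/∂y = 9x^2y^2 - 24x^3y^2 and ∂N/∂x = 9x^2y^2 - 24x^3y^2; equal, so the equation is exact.
Integrate M with respect to x (treating y as constant): ∫M dx = x^3y^3 - 2x^4y^3 + h(y).
Differentiate w.r.t. y and set equal to N: the x-dependent terms already match, leaving h'(y) = 9y^2. Integrate: h(y) = 3y^3.
So F(x,y) = 3y^3 + x^3y^3 - 2x^4y^3.
General solution: 3y^3 + x^3y^3 - 2x^4y^3 = C.
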